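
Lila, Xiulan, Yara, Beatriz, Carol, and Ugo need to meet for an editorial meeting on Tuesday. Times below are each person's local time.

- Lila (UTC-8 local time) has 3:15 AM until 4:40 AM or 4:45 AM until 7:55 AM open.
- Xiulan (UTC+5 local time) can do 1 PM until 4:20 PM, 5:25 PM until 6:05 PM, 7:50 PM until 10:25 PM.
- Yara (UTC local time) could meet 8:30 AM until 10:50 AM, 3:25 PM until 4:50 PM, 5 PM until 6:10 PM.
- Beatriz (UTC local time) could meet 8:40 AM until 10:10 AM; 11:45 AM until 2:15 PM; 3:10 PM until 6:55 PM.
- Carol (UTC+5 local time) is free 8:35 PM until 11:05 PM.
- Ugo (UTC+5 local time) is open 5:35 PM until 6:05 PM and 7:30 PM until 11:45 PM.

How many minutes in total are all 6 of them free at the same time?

20

Lila in UTC: 11:15-12:40, 12:45-15:55 (add 8h to convert from UTC-8).
Xiulan in UTC: 08:00-11:20, 12:25-13:05, 14:50-17:25 (subtract 5h to convert from UTC+5).
Yara in UTC: 08:30-10:50, 15:25-16:50, 17:00-18:10.
Beatriz in UTC: 08:40-10:10, 11:45-14:15, 15:10-18:55.
Carol in UTC: 15:35-18:05 (subtract 5h to convert from UTC+5).
Ugo in UTC: 12:35-13:05, 14:30-18:45 (subtract 5h to convert from UTC+5).
Lila ∩ Xiulan: 11:15-11:20, 12:25-12:40, 12:45-13:05, 14:50-15:55.
Lila ∩ Xiulan ∩ Yara: 15:25-15:55.
Lila ∩ Xiulan ∩ Yara ∩ Beatriz: 15:25-15:55.
Lila ∩ Xiulan ∩ Yara ∩ Beatriz ∩ Carol: 15:35-15:55.
Lila ∩ Xiulan ∩ Yara ∩ Beatriz ∩ Carol ∩ Ugo: 15:35-15:55.
That's a single block of 20 minutes.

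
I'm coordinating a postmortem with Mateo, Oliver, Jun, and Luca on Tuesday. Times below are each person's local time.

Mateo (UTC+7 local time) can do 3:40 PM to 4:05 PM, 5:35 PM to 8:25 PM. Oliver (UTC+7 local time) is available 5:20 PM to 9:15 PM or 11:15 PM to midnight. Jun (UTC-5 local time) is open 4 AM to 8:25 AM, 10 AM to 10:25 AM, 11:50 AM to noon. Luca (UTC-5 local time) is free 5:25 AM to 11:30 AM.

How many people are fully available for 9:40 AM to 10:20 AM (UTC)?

Mateo in UTC: 08:40-09:05, 10:35-13:25 (subtract 7h to convert from UTC+7).
Oliver in UTC: 10:20-14:15, 16:15-17:00 (subtract 7h to convert from UTC+7).
Jun in UTC: 09:00-13:25, 15:00-15:25, 16:50-17:00 (add 5h to convert from UTC-5).
Luca in UTC: 10:25-16:30 (add 5h to convert from UTC-5).
Jun can make the full 09:40-10:20 slot — that's 1.

1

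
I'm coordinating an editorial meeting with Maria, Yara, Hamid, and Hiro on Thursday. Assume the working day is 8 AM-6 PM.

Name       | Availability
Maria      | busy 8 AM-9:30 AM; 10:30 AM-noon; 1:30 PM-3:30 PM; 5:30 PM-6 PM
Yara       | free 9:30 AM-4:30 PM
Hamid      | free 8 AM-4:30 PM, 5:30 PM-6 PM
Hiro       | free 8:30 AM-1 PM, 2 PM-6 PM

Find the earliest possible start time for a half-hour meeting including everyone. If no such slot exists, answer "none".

Maria free: 09:30-10:30, 12:00-13:30, 15:30-17:30 (invert busy blocks within the working day).
Yara free: 09:30-16:30.
Hamid free: 08:00-16:30, 17:30-18:00.
Hiro free: 08:30-13:00, 14:00-18:00.
Maria ∩ Yara: 09:30-10:30, 12:00-13:30, 15:30-16:30.
Maria ∩ Yara ∩ Hamid: 09:30-10:30, 12:00-13:30, 15:30-16:30.
Maria ∩ Yara ∩ Hamid ∩ Hiro: 09:30-10:30, 12:00-13:00, 15:30-16:30.
The first common window of at least 30 minutes is 09:30-10:30, so the earliest start is 09:30.

09:30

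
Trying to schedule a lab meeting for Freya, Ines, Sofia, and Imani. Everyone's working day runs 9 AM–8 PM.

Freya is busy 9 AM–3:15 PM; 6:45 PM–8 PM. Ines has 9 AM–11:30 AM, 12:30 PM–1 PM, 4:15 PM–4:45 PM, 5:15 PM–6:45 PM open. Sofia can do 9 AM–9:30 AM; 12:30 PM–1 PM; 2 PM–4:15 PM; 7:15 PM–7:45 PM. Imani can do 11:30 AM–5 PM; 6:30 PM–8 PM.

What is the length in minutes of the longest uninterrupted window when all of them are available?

0

Freya free: 15:15-18:45 (invert busy blocks within the working day).
Ines free: 09:00-11:30, 12:30-13:00, 16:15-16:45, 17:15-18:45.
Sofia free: 09:00-09:30, 12:30-13:00, 14:00-16:15, 19:15-19:45.
Imani free: 11:30-17:00, 18:30-20:00.
Freya ∩ Ines: 16:15-16:45, 17:15-18:45.
Freya ∩ Ines ∩ Sofia: ∅.
Freya ∩ Ines ∩ Sofia ∩ Imani: ∅.
There is no time when everyone is free.
No common window exists, so the longest block is 0 minutes.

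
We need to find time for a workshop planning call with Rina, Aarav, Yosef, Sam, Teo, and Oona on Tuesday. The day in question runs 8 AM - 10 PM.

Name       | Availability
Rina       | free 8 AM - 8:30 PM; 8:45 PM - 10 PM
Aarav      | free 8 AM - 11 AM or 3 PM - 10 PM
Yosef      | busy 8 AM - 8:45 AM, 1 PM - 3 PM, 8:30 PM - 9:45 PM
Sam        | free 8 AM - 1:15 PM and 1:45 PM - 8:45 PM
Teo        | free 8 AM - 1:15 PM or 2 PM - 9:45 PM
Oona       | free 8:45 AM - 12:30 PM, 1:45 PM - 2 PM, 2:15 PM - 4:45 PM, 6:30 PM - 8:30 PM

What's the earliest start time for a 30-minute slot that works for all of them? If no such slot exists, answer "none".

08:45

Rina free: 08:00-20:30, 20:45-22:00.
Aarav free: 08:00-11:00, 15:00-22:00.
Yosef free: 08:45-13:00, 15:00-20:30, 21:45-22:00 (invert busy blocks within the working day).
Sam free: 08:00-13:15, 13:45-20:45.
Teo free: 08:00-13:15, 14:00-21:45.
Oona free: 08:45-12:30, 13:45-14:00, 14:15-16:45, 18:30-20:30.
Rina ∩ Aarav: 08:00-11:00, 15:00-20:30, 20:45-22:00.
Rina ∩ Aarav ∩ Yosef: 08:45-11:00, 15:00-20:30, 21:45-22:00.
Rina ∩ Aarav ∩ Yosef ∩ Sam: 08:45-11:00, 15:00-20:30.
Rina ∩ Aarav ∩ Yosef ∩ Sam ∩ Teo: 08:45-11:00, 15:00-20:30.
Rina ∩ Aarav ∩ Yosef ∩ Sam ∩ Teo ∩ Oona: 08:45-11:00, 15:00-16:45, 18:30-20:30.
So the common availability across everyone is 08:45-11:00, 15:00-16:45, 18:30-20:30.
The first common window of at least 30 minutes is 08:45-11:00, so the earliest start is 08:45.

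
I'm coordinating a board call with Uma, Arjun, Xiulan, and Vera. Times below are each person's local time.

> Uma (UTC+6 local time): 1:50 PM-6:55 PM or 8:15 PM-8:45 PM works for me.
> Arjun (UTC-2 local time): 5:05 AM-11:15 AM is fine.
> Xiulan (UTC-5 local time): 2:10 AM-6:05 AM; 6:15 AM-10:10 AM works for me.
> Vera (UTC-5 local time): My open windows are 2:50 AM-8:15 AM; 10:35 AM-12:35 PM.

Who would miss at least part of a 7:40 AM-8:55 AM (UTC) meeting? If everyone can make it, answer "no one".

Uma, Vera

Uma in UTC: 07:50-12:55, 14:15-14:45 (subtract 6h to convert from UTC+6).
Arjun in UTC: 07:05-13:15 (add 2h to convert from UTC-2).
Xiulan in UTC: 07:10-11:05, 11:15-15:10 (add 5h to convert from UTC-5).
Vera in UTC: 07:50-13:15, 15:35-17:35 (add 5h to convert from UTC-5).
Uma: not fully free for 07:40-08:55. Arjun: free for 07:40-08:55. Xiulan: free for 07:40-08:55. Vera: not fully free for 07:40-08:55.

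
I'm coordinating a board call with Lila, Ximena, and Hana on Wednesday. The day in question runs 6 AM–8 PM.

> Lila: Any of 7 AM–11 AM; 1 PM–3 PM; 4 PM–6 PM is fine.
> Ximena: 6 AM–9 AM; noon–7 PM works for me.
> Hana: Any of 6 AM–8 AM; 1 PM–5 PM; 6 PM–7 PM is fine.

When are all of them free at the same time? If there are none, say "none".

Lila ∩ Ximena: 07:00-09:00, 13:00-15:00, 16:00-18:00.
Lila ∩ Ximena ∩ Hana: 07:00-08:00, 13:00-15:00, 16:00-17:00.

07:00-08:00, 13:00-15:00, 16:00-17:00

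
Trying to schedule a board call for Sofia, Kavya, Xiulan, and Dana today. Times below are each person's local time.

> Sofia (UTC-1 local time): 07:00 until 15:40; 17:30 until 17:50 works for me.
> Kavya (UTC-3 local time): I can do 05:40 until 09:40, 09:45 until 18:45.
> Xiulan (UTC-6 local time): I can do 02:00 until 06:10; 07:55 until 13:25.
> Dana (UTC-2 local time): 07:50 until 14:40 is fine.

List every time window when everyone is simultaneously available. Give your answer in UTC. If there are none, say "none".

Sofia in UTC: 08:00-16:40, 18:30-18:50 (add 1h to convert from UTC-1).
Kavya in UTC: 08:40-12:40, 12:45-21:45 (add 3h to convert from UTC-3).
Xiulan in UTC: 08:00-12:10, 13:55-19:25 (add 6h to convert from UTC-6).
Dana in UTC: 09:50-16:40 (add 2h to convert from UTC-2).
Sofia ∩ Kavya: 08:40-12:40, 12:45-16:40, 18:30-18:50.
Sofia ∩ Kavya ∩ Xiulan: 08:40-12:10, 13:55-16:40, 18:30-18:50.
Sofia ∩ Kavya ∩ Xiulan ∩ Dana: 09:50-12:10, 13:55-16:40.

09:50-12:10, 13:55-16:40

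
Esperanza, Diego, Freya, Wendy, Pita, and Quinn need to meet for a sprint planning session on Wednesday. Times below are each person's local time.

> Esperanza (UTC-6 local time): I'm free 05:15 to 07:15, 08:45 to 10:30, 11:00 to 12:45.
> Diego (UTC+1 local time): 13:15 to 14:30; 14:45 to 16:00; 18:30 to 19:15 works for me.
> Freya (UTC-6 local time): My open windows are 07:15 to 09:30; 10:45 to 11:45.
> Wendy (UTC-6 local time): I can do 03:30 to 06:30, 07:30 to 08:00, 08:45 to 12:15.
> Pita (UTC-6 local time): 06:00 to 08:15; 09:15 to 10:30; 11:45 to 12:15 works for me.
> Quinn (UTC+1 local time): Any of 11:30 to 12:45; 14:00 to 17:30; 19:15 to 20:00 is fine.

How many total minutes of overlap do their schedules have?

Esperanza in UTC: 11:15-13:15, 14:45-16:30, 17:00-18:45 (add 6h to convert from UTC-6).
Diego in UTC: 12:15-13:30, 13:45-15:00, 17:30-18:15 (subtract 1h to convert from UTC+1).
Freya in UTC: 13:15-15:30, 16:45-17:45 (add 6h to convert from UTC-6).
Wendy in UTC: 09:30-12:30, 13:30-14:00, 14:45-18:15 (add 6h to convert from UTC-6).
Pita in UTC: 12:00-14:15, 15:15-16:30, 17:45-18:15 (add 6h to convert from UTC-6).
Quinn in UTC: 10:30-11:45, 13:00-16:30, 18:15-19:00 (subtract 1h to convert from UTC+1).
Esperanza ∩ Diego: 12:15-13:15, 14:45-15:00, 17:30-18:15.
Esperanza ∩ Diego ∩ Freya: 14:45-15:00, 17:30-17:45.
Esperanza ∩ Diego ∩ Freya ∩ Wendy: 14:45-15:00, 17:30-17:45.
Esperanza ∩ Diego ∩ Freya ∩ Wendy ∩ Pita: ∅.
Esperanza ∩ Diego ∩ Freya ∩ Wendy ∩ Pita ∩ Quinn: ∅.
There is no time when everyone is free.
There is no common window, so the total is 0 minutes.

0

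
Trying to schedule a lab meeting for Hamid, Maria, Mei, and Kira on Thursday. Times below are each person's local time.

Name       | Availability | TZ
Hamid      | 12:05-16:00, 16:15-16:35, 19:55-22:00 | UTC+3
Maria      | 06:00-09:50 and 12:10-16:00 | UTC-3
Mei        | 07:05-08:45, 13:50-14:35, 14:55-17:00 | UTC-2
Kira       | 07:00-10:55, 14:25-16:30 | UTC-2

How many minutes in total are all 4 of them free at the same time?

Hamid in UTC: 09:05-13:00, 13:15-13:35, 16:55-19:00 (subtract 3h to convert from UTC+3).
Maria in UTC: 09:00-12:50, 15:10-19:00 (add 3h to convert from UTC-3).
Mei in UTC: 09:05-10:45, 15:50-16:35, 16:55-19:00 (add 2h to convert from UTC-2).
Kira in UTC: 09:00-12:55, 16:25-18:30 (add 2h to convert from UTC-2).
Hamid ∩ Maria: 09:05-12:50, 16:55-19:00.
Hamid ∩ Maria ∩ Mei: 09:05-10:45, 16:55-19:00.
Hamid ∩ Maria ∩ Mei ∩ Kira: 09:05-10:45, 16:55-18:30.
So the common availability across everyone is 09:05-10:45, 16:55-18:30.
Summing the common windows: 100 + 95 = 195 minutes.

195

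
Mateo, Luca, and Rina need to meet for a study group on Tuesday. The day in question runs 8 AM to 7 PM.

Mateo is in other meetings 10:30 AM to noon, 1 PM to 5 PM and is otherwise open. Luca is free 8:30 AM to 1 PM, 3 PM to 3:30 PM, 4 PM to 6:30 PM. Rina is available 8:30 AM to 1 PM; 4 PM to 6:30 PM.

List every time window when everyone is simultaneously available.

08:30-10:30, 12:00-13:00, 17:00-18:30

Mateo free: 08:00-10:30, 12:00-13:00, 17:00-19:00 (invert busy blocks within the working day).
Luca free: 08:30-13:00, 15:00-15:30, 16:00-18:30.
Rina free: 08:30-13:00, 16:00-18:30.
Mateo ∩ Luca: 08:30-10:30, 12:00-13:00, 17:00-18:30.
Mateo ∩ Luca ∩ Rina: 08:30-10:30, 12:00-13:00, 17:00-18:30.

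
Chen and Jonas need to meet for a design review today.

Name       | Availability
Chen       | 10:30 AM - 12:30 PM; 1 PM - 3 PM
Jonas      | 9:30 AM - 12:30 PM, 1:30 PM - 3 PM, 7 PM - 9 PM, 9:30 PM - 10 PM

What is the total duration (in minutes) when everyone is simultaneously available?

Chen ∩ Jonas: 10:30-12:30, 13:30-15:00.
Summing the common windows: 120 + 90 = 210 minutes.

210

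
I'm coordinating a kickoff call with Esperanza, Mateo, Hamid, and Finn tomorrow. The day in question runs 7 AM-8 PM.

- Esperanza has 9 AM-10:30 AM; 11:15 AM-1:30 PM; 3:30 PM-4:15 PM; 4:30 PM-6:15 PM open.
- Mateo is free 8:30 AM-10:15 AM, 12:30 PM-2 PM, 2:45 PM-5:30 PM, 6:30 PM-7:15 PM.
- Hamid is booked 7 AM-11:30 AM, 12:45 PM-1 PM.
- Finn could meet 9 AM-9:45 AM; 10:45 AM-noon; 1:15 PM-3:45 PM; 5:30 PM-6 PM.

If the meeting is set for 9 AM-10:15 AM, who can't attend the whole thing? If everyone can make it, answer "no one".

Finn, Hamid

Esperanza free: 09:00-10:30, 11:15-13:30, 15:30-16:15, 16:30-18:15.
Mateo free: 08:30-10:15, 12:30-14:00, 14:45-17:30, 18:30-19:15.
Hamid free: 11:30-12:45, 13:00-20:00 (invert busy blocks within the working day).
Finn free: 09:00-09:45, 10:45-12:00, 13:15-15:45, 17:30-18:00.
Esperanza: free for 09:00-10:15. Mateo: free for 09:00-10:15. Hamid: not fully free for 09:00-10:15. Finn: not fully free for 09:00-10:15.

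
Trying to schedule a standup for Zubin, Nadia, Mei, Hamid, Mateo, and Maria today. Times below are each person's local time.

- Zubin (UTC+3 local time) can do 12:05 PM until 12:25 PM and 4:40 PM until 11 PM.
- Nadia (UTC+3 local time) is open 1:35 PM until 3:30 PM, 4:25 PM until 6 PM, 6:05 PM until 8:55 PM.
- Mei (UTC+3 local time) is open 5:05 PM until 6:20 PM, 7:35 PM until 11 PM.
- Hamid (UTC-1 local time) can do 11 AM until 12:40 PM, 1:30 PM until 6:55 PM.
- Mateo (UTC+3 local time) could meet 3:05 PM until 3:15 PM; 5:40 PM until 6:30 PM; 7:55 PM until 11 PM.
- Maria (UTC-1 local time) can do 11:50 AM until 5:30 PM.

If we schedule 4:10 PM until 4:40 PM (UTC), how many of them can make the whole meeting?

Zubin in UTC: 09:05-09:25, 13:40-20:00 (subtract 3h to convert from UTC+3).
Nadia in UTC: 10:35-12:30, 13:25-15:00, 15:05-17:55 (subtract 3h to convert from UTC+3).
Mei in UTC: 14:05-15:20, 16:35-20:00 (subtract 3h to convert from UTC+3).
Hamid in UTC: 12:00-13:40, 14:30-19:55 (add 1h to convert from UTC-1).
Mateo in UTC: 12:05-12:15, 14:40-15:30, 16:55-20:00 (subtract 3h to convert from UTC+3).
Maria in UTC: 12:50-18:30 (add 1h to convert from UTC-1).
Zubin, Nadia, Hamid, and Maria can make the full 16:10-16:40 slot — that's 4.

4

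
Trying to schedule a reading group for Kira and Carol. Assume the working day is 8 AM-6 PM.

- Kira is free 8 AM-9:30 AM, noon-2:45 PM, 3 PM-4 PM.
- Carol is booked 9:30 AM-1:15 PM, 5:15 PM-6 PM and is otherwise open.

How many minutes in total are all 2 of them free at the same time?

240

Kira free: 08:00-09:30, 12:00-14:45, 15:00-16:00.
Carol free: 08:00-09:30, 13:15-17:15 (invert busy blocks within the working day).
Kira ∩ Carol: 08:00-09:30, 13:15-14:45, 15:00-16:00.
Summing the common windows: 90 + 90 + 60 = 240 minutes.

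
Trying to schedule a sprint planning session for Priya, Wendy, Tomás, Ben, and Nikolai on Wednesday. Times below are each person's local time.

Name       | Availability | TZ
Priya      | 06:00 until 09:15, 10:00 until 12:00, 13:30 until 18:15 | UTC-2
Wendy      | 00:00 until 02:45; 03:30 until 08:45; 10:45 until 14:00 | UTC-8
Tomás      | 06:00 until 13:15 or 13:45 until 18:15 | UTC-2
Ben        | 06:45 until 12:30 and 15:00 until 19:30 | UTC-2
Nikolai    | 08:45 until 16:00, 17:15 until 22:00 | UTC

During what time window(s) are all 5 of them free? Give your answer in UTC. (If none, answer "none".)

08:45-10:45, 12:00-14:00, 18:45-20:15

Priya in UTC: 08:00-11:15, 12:00-14:00, 15:30-20:15 (add 2h to convert from UTC-2).
Wendy in UTC: 08:00-10:45, 11:30-16:45, 18:45-22:00 (add 8h to convert from UTC-8).
Tomás in UTC: 08:00-15:15, 15:45-20:15 (add 2h to convert from UTC-2).
Ben in UTC: 08:45-14:30, 17:00-21:30 (add 2h to convert from UTC-2).
Nikolai in UTC: 08:45-16:00, 17:15-22:00.
Priya ∩ Wendy: 08:00-10:45, 12:00-14:00, 15:30-16:45, 18:45-20:15.
Priya ∩ Wendy ∩ Tomás: 08:00-10:45, 12:00-14:00, 15:45-16:45, 18:45-20:15.
Priya ∩ Wendy ∩ Tomás ∩ Ben: 08:45-10:45, 12:00-14:00, 18:45-20:15.
Priya ∩ Wendy ∩ Tomás ∩ Ben ∩ Nikolai: 08:45-10:45, 12:00-14:00, 18:45-20:15.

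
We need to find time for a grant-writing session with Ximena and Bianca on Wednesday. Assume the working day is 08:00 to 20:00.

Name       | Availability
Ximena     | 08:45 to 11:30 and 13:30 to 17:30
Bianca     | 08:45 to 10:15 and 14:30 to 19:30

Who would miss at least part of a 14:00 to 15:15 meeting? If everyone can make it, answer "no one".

Bianca

Ximena: free for 14:00-15:15. Bianca: not fully free for 14:00-15:15.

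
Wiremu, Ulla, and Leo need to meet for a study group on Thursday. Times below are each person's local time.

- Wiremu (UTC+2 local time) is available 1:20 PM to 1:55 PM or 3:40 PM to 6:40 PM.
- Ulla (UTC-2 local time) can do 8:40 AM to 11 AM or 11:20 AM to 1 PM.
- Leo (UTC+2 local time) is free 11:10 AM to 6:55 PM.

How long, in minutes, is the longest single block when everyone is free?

Wiremu in UTC: 11:20-11:55, 13:40-16:40 (subtract 2h to convert from UTC+2).
Ulla in UTC: 10:40-13:00, 13:20-15:00 (add 2h to convert from UTC-2).
Leo in UTC: 09:10-16:55 (subtract 2h to convert from UTC+2).
Wiremu ∩ Ulla: 11:20-11:55, 13:40-15:00.
Wiremu ∩ Ulla ∩ Leo: 11:20-11:55, 13:40-15:00.
The longest is 13:40-15:00 at 80 minutes.

80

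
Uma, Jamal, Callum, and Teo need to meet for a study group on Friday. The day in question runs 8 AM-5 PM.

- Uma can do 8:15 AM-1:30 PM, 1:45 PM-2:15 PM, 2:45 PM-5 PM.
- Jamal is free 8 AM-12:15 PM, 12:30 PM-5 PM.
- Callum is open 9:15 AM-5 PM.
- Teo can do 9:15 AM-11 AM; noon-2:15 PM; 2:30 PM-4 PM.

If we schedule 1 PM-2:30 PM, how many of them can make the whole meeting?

2

Jamal and Callum can make the full 13:00-14:30 slot — that's 2.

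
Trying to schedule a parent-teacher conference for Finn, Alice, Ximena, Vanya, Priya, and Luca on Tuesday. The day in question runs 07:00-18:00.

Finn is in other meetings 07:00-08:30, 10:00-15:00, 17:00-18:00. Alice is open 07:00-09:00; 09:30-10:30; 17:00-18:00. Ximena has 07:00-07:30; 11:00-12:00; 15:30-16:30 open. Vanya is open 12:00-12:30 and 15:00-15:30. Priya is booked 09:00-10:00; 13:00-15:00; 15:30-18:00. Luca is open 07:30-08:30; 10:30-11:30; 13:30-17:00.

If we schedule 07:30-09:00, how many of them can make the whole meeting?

2

Finn free: 08:30-10:00, 15:00-17:00 (invert busy blocks within the working day).
Alice free: 07:00-09:00, 09:30-10:30, 17:00-18:00.
Ximena free: 07:00-07:30, 11:00-12:00, 15:30-16:30.
Vanya free: 12:00-12:30, 15:00-15:30.
Priya free: 07:00-09:00, 10:00-13:00, 15:00-15:30 (invert busy blocks within the working day).
Luca free: 07:30-08:30, 10:30-11:30, 13:30-17:00.
Alice and Priya can make the full 07:30-09:00 slot — that's 2.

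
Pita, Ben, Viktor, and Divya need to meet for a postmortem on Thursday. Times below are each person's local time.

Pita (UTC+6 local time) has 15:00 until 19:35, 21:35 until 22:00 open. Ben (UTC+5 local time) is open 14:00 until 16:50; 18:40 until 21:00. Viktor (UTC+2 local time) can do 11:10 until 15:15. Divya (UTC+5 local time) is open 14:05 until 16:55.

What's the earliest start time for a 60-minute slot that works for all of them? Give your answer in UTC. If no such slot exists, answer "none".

Pita in UTC: 09:00-13:35, 15:35-16:00 (subtract 6h to convert from UTC+6).
Ben in UTC: 09:00-11:50, 13:40-16:00 (subtract 5h to convert from UTC+5).
Viktor in UTC: 09:10-13:15 (subtract 2h to convert from UTC+2).
Divya in UTC: 09:05-11:55 (subtract 5h to convert from UTC+5).
Pita ∩ Ben: 09:00-11:50, 15:35-16:00.
Pita ∩ Ben ∩ Viktor: 09:10-11:50.
Pita ∩ Ben ∩ Viktor ∩ Divya: 09:10-11:50.
Those are the intersection windows.
The first common window of at least 60 minutes is 09:10-11:50, so the earliest start is 09:10.

09:10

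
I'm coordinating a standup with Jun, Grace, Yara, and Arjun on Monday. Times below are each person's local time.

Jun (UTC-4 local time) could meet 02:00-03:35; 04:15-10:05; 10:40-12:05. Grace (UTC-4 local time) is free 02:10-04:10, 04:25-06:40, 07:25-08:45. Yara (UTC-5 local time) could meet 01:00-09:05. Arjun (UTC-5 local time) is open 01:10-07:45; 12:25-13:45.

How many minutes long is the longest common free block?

135

Jun in UTC: 06:00-07:35, 08:15-14:05, 14:40-16:05 (add 4h to convert from UTC-4).
Grace in UTC: 06:10-08:10, 08:25-10:40, 11:25-12:45 (add 4h to convert from UTC-4).
Yara in UTC: 06:00-14:05 (add 5h to convert from UTC-5).
Arjun in UTC: 06:10-12:45, 17:25-18:45 (add 5h to convert from UTC-5).
Jun ∩ Grace: 06:10-07:35, 08:25-10:40, 11:25-12:45.
Jun ∩ Grace ∩ Yara: 06:10-07:35, 08:25-10:40, 11:25-12:45.
Jun ∩ Grace ∩ Yara ∩ Arjun: 06:10-07:35, 08:25-10:40, 11:25-12:45.
So the common availability across everyone is 06:10-07:35, 08:25-10:40, 11:25-12:45.
The longest is 08:25-10:40 at 135 minutes.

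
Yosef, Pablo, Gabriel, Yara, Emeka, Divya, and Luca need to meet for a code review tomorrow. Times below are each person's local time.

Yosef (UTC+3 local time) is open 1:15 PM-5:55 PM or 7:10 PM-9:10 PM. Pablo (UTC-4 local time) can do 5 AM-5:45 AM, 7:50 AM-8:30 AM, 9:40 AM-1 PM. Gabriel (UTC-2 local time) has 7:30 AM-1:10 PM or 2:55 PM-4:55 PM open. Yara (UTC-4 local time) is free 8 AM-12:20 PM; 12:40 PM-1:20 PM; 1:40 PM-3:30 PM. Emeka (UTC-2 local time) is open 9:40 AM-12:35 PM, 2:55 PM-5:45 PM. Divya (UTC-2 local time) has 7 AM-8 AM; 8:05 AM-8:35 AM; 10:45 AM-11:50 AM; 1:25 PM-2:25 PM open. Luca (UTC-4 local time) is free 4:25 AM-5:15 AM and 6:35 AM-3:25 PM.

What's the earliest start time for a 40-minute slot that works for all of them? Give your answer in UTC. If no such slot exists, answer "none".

none

Yosef in UTC: 10:15-14:55, 16:10-18:10 (subtract 3h to convert from UTC+3).
Pablo in UTC: 09:00-09:45, 11:50-12:30, 13:40-17:00 (add 4h to convert from UTC-4).
Gabriel in UTC: 09:30-15:10, 16:55-18:55 (add 2h to convert from UTC-2).
Yara in UTC: 12:00-16:20, 16:40-17:20, 17:40-19:30 (add 4h to convert from UTC-4).
Emeka in UTC: 11:40-14:35, 16:55-19:45 (add 2h to convert from UTC-2).
Divya in UTC: 09:00-10:00, 10:05-10:35, 12:45-13:50, 15:25-16:25 (add 2h to convert from UTC-2).
Luca in UTC: 08:25-09:15, 10:35-19:25 (add 4h to convert from UTC-4).
Yosef ∩ Pablo: 11:50-12:30, 13:40-14:55, 16:10-17:00.
Yosef ∩ Pablo ∩ Gabriel: 11:50-12:30, 13:40-14:55, 16:55-17:00.
Yosef ∩ Pablo ∩ Gabriel ∩ Yara: 12:00-12:30, 13:40-14:55, 16:55-17:00.
Yosef ∩ Pablo ∩ Gabriel ∩ Yara ∩ Emeka: 12:00-12:30, 13:40-14:35, 16:55-17:00.
Yosef ∩ Pablo ∩ Gabriel ∩ Yara ∩ Emeka ∩ Divya: 13:40-13:50.
Yosef ∩ Pablo ∩ Gabriel ∩ Yara ∩ Emeka ∩ Divya ∩ Luca: 13:40-13:50.
So the common availability across everyone is 13:40-13:50.
No common window is at least 40 minutes long.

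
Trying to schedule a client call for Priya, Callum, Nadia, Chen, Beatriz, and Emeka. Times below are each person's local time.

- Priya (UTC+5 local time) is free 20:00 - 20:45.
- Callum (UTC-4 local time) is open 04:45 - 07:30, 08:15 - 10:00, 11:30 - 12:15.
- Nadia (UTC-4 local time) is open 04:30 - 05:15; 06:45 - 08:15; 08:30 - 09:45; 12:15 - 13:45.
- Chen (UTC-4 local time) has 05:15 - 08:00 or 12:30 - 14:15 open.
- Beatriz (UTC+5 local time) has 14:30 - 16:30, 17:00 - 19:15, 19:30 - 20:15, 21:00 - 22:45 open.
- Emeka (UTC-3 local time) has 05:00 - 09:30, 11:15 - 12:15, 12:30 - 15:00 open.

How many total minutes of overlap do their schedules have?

0

Priya in UTC: 15:00-15:45 (subtract 5h to convert from UTC+5).
Callum in UTC: 08:45-11:30, 12:15-14:00, 15:30-16:15 (add 4h to convert from UTC-4).
Nadia in UTC: 08:30-09:15, 10:45-12:15, 12:30-13:45, 16:15-17:45 (add 4h to convert from UTC-4).
Chen in UTC: 09:15-12:00, 16:30-18:15 (add 4h to convert from UTC-4).
Beatriz in UTC: 09:30-11:30, 12:00-14:15, 14:30-15:15, 16:00-17:45 (subtract 5h to convert from UTC+5).
Emeka in UTC: 08:00-12:30, 14:15-15:15, 15:30-18:00 (add 3h to convert from UTC-3).
Priya ∩ Callum: 15:30-15:45.
Priya ∩ Callum ∩ Nadia: ∅.
Priya ∩ Callum ∩ Nadia ∩ Chen: ∅.
Priya ∩ Callum ∩ Nadia ∩ Chen ∩ Beatriz: ∅.
Priya ∩ Callum ∩ Nadia ∩ Chen ∩ Beatriz ∩ Emeka: ∅.
There is no time when everyone is free.
There is no common window, so the total is 0 minutes.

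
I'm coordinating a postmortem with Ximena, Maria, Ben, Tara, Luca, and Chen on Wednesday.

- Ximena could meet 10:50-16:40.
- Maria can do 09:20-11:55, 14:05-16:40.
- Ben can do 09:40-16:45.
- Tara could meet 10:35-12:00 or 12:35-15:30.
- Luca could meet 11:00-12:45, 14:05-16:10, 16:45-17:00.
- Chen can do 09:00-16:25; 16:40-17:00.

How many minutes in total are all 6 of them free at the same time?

Ximena ∩ Maria: 10:50-11:55, 14:05-16:40.
Ximena ∩ Maria ∩ Ben: 10:50-11:55, 14:05-16:40.
Ximena ∩ Maria ∩ Ben ∩ Tara: 10:50-11:55, 14:05-15:30.
Ximena ∩ Maria ∩ Ben ∩ Tara ∩ Luca: 11:00-11:55, 14:05-15:30.
Ximena ∩ Maria ∩ Ben ∩ Tara ∩ Luca ∩ Chen: 11:00-11:55, 14:05-15:30.
Summing the common windows: 55 + 85 = 140 minutes.

140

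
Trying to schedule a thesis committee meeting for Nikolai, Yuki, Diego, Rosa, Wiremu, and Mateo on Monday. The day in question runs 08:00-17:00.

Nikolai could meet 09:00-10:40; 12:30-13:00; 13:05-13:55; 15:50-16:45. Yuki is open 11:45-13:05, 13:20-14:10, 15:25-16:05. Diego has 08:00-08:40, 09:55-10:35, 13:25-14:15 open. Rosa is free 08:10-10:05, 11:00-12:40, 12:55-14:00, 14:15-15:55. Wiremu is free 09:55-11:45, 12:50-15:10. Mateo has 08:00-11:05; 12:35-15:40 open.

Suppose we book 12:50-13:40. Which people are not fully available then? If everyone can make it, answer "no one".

Nikolai: not fully free for 12:50-13:40. Yuki: not fully free for 12:50-13:40. Diego: not fully free for 12:50-13:40. Rosa: not fully free for 12:50-13:40. Wiremu: free for 12:50-13:40. Mateo: free for 12:50-13:40.

Diego, Nikolai, Rosa, Yuki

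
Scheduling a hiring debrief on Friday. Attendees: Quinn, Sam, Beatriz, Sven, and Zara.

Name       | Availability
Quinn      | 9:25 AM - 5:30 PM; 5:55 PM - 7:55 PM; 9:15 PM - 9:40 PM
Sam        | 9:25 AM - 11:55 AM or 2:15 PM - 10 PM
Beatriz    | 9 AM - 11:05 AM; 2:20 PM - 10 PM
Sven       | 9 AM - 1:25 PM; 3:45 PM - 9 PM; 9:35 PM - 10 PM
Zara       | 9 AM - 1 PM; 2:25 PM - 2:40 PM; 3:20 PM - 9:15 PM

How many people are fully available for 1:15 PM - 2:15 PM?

Quinn can make the full 13:15-14:15 slot — that's 1.

1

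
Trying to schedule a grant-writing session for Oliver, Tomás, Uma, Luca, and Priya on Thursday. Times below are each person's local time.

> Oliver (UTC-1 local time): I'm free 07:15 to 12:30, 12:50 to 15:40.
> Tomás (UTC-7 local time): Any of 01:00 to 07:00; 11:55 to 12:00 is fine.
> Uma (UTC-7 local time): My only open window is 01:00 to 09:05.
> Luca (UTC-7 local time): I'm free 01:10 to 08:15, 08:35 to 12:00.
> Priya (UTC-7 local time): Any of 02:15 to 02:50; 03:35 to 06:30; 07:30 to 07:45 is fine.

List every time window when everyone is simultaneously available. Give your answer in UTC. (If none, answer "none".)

Oliver in UTC: 08:15-13:30, 13:50-16:40 (add 1h to convert from UTC-1).
Tomás in UTC: 08:00-14:00, 18:55-19:00 (add 7h to convert from UTC-7).
Uma in UTC: 08:00-16:05 (add 7h to convert from UTC-7).
Luca in UTC: 08:10-15:15, 15:35-19:00 (add 7h to convert from UTC-7).
Priya in UTC: 09:15-09:50, 10:35-13:30, 14:30-14:45 (add 7h to convert from UTC-7).
Oliver ∩ Tomás: 08:15-13:30, 13:50-14:00.
Oliver ∩ Tomás ∩ Uma: 08:15-13:30, 13:50-14:00.
Oliver ∩ Tomás ∩ Uma ∩ Luca: 08:15-13:30, 13:50-14:00.
Oliver ∩ Tomás ∩ Uma ∩ Luca ∩ Priya: 09:15-09:50, 10:35-13:30.

09:15-09:50, 10:35-13:30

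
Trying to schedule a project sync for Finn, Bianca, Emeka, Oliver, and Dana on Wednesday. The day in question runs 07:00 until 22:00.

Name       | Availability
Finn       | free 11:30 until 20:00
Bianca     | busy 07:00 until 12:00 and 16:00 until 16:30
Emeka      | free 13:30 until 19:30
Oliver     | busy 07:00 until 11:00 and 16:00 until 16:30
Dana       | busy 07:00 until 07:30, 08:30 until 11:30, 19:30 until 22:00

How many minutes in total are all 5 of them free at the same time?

Finn free: 11:30-20:00.
Bianca free: 12:00-16:00, 16:30-22:00 (invert busy blocks within the working day).
Emeka free: 13:30-19:30.
Oliver free: 11:00-16:00, 16:30-22:00 (invert busy blocks within the working day).
Dana free: 07:30-08:30, 11:30-19:30 (invert busy blocks within the working day).
Finn ∩ Bianca: 12:00-16:00, 16:30-20:00.
Finn ∩ Bianca ∩ Emeka: 13:30-16:00, 16:30-19:30.
Finn ∩ Bianca ∩ Emeka ∩ Oliver: 13:30-16:00, 16:30-19:30.
Finn ∩ Bianca ∩ Emeka ∩ Oliver ∩ Dana: 13:30-16:00, 16:30-19:30.
Summing the common windows: 150 + 180 = 330 minutes.

330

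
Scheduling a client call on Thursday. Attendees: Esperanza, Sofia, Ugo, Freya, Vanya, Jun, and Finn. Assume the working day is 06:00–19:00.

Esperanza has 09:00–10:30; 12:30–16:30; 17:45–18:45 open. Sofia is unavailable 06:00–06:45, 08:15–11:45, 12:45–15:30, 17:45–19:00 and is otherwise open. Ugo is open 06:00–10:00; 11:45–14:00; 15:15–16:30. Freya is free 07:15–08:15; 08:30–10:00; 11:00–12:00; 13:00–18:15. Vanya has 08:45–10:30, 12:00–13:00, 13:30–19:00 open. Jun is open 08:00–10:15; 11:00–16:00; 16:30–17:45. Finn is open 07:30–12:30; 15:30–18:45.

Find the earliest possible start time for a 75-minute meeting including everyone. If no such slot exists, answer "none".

none

Esperanza free: 09:00-10:30, 12:30-16:30, 17:45-18:45.
Sofia free: 06:45-08:15, 11:45-12:45, 15:30-17:45 (invert busy blocks within the working day).
Ugo free: 06:00-10:00, 11:45-14:00, 15:15-16:30.
Freya free: 07:15-08:15, 08:30-10:00, 11:00-12:00, 13:00-18:15.
Vanya free: 08:45-10:30, 12:00-13:00, 13:30-19:00.
Jun free: 08:00-10:15, 11:00-16:00, 16:30-17:45.
Finn free: 07:30-12:30, 15:30-18:45.
Esperanza ∩ Sofia: 12:30-12:45, 15:30-16:30.
Esperanza ∩ Sofia ∩ Ugo: 12:30-12:45, 15:30-16:30.
Esperanza ∩ Sofia ∩ Ugo ∩ Freya: 15:30-16:30.
Esperanza ∩ Sofia ∩ Ugo ∩ Freya ∩ Vanya: 15:30-16:30.
Esperanza ∩ Sofia ∩ Ugo ∩ Freya ∩ Vanya ∩ Jun: 15:30-16:00.
Esperanza ∩ Sofia ∩ Ugo ∩ Freya ∩ Vanya ∩ Jun ∩ Finn: 15:30-16:00.
Those are the intersection windows.
No common window is at least 75 minutes long.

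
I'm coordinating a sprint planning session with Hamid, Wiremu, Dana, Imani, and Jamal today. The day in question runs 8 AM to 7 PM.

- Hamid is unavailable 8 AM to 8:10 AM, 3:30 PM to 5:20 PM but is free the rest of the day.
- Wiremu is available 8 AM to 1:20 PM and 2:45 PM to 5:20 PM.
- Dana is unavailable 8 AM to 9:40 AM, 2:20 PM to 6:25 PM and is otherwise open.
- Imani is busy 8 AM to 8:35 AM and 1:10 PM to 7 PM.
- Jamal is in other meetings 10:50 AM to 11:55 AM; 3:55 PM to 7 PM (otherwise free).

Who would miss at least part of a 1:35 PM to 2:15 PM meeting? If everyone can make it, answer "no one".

Hamid free: 08:10-15:30, 17:20-19:00 (invert busy blocks within the working day).
Wiremu free: 08:00-13:20, 14:45-17:20.
Dana free: 09:40-14:20, 18:25-19:00 (invert busy blocks within the working day).
Imani free: 08:35-13:10 (invert busy blocks within the working day).
Jamal free: 08:00-10:50, 11:55-15:55 (invert busy blocks within the working day).
Hamid: free for 13:35-14:15. Wiremu: not fully free for 13:35-14:15. Dana: free for 13:35-14:15. Imani: not fully free for 13:35-14:15. Jamal: free for 13:35-14:15.

Imani, Wiremu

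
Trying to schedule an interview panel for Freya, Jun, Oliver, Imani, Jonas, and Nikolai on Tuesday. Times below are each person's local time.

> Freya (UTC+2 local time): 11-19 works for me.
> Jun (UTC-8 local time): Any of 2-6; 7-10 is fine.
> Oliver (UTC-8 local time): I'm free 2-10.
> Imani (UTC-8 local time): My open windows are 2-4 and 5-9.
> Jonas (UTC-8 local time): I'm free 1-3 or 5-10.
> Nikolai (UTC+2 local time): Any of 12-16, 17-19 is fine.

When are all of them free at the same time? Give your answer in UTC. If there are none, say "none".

Freya in UTC: 09:00-17:00 (subtract 2h to convert from UTC+2).
Jun in UTC: 10:00-14:00, 15:00-18:00 (add 8h to convert from UTC-8).
Oliver in UTC: 10:00-18:00 (add 8h to convert from UTC-8).
Imani in UTC: 10:00-12:00, 13:00-17:00 (add 8h to convert from UTC-8).
Jonas in UTC: 09:00-11:00, 13:00-18:00 (add 8h to convert from UTC-8).
Nikolai in UTC: 10:00-14:00, 15:00-17:00 (subtract 2h to convert from UTC+2).
Freya ∩ Jun: 10:00-14:00, 15:00-17:00.
Freya ∩ Jun ∩ Oliver: 10:00-14:00, 15:00-17:00.
Freya ∩ Jun ∩ Oliver ∩ Imani: 10:00-12:00, 13:00-14:00, 15:00-17:00.
Freya ∩ Jun ∩ Oliver ∩ Imani ∩ Jonas: 10:00-11:00, 13:00-14:00, 15:00-17:00.
Freya ∩ Jun ∩ Oliver ∩ Imani ∩ Jonas ∩ Nikolai: 10:00-11:00, 13:00-14:00, 15:00-17:00.

10:00-11:00, 13:00-14:00, 15:00-17:00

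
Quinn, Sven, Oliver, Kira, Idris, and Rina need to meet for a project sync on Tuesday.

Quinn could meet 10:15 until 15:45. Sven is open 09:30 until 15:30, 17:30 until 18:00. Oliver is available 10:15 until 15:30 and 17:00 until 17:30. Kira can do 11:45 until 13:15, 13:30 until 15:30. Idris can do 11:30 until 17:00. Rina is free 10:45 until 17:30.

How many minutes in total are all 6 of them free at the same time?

210

Quinn ∩ Sven: 10:15-15:30.
Quinn ∩ Sven ∩ Oliver: 10:15-15:30.
Quinn ∩ Sven ∩ Oliver ∩ Kira: 11:45-13:15, 13:30-15:30.
Quinn ∩ Sven ∩ Oliver ∩ Kira ∩ Idris: 11:45-13:15, 13:30-15:30.
Quinn ∩ Sven ∩ Oliver ∩ Kira ∩ Idris ∩ Rina: 11:45-13:15, 13:30-15:30.
Those are the intersection windows.
Summing the common windows: 90 + 120 = 210 minutes.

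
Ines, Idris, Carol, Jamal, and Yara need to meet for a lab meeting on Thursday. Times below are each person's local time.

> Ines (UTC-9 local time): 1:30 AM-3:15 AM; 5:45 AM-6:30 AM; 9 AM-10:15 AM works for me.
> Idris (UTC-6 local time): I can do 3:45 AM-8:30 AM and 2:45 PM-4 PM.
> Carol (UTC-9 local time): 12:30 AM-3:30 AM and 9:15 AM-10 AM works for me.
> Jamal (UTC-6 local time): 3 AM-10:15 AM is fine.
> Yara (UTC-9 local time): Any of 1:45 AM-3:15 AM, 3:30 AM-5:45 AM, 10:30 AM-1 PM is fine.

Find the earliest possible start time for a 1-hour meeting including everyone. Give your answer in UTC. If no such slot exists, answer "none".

10:45

Ines in UTC: 10:30-12:15, 14:45-15:30, 18:00-19:15 (add 9h to convert from UTC-9).
Idris in UTC: 09:45-14:30, 20:45-22:00 (add 6h to convert from UTC-6).
Carol in UTC: 09:30-12:30, 18:15-19:00 (add 9h to convert from UTC-9).
Jamal in UTC: 09:00-16:15 (add 6h to convert from UTC-6).
Yara in UTC: 10:45-12:15, 12:30-14:45, 19:30-22:00 (add 9h to convert from UTC-9).
Ines ∩ Idris: 10:30-12:15.
Ines ∩ Idris ∩ Carol: 10:30-12:15.
Ines ∩ Idris ∩ Carol ∩ Jamal: 10:30-12:15.
Ines ∩ Idris ∩ Carol ∩ Jamal ∩ Yara: 10:45-12:15.
The first common window of at least 60 minutes is 10:45-12:15, so the earliest start is 10:45.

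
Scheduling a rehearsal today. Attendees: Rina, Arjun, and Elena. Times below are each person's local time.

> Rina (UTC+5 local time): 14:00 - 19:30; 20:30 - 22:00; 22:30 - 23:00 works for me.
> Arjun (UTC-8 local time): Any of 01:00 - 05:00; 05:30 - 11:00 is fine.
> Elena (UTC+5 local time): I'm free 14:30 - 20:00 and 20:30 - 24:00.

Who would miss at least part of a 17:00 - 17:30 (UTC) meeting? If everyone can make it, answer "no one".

Rina in UTC: 09:00-14:30, 15:30-17:00, 17:30-18:00 (subtract 5h to convert from UTC+5).
Arjun in UTC: 09:00-13:00, 13:30-19:00 (add 8h to convert from UTC-8).
Elena in UTC: 09:30-15:00, 15:30-19:00 (subtract 5h to convert from UTC+5).
Rina: not fully free for 17:00-17:30. Arjun: free for 17:00-17:30. Elena: free for 17:00-17:30.

Rina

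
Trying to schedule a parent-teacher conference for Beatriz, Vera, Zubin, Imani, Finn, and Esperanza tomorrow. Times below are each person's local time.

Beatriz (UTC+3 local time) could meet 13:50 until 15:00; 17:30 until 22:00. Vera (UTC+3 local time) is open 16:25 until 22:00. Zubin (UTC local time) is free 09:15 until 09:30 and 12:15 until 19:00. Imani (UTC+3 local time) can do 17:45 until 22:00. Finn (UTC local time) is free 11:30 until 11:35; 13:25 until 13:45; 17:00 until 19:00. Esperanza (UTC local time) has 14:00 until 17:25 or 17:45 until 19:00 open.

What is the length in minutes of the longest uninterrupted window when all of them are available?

Beatriz in UTC: 10:50-12:00, 14:30-19:00 (subtract 3h to convert from UTC+3).
Vera in UTC: 13:25-19:00 (subtract 3h to convert from UTC+3).
Zubin in UTC: 09:15-09:30, 12:15-19:00.
Imani in UTC: 14:45-19:00 (subtract 3h to convert from UTC+3).
Finn in UTC: 11:30-11:35, 13:25-13:45, 17:00-19:00.
Esperanza in UTC: 14:00-17:25, 17:45-19:00.
Beatriz ∩ Vera: 14:30-19:00.
Beatriz ∩ Vera ∩ Zubin: 14:30-19:00.
Beatriz ∩ Vera ∩ Zubin ∩ Imani: 14:45-19:00.
Beatriz ∩ Vera ∩ Zubin ∩ Imani ∩ Finn: 17:00-19:00.
Beatriz ∩ Vera ∩ Zubin ∩ Imani ∩ Finn ∩ Esperanza: 17:00-17:25, 17:45-19:00.
So the common availability across everyone is 17:00-17:25, 17:45-19:00.
The longest is 17:45-19:00 at 75 minutes.

75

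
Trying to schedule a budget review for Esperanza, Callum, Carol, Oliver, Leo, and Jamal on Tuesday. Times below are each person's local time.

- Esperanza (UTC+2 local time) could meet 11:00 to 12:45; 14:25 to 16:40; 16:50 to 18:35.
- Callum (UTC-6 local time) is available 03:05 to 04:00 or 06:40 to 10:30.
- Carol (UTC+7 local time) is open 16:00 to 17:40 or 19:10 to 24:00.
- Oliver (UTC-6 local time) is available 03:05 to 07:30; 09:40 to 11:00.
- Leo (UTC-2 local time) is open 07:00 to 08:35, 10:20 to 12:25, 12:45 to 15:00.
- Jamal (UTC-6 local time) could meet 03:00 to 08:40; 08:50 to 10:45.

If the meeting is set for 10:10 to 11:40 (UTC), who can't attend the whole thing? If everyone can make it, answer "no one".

Esperanza in UTC: 09:00-10:45, 12:25-14:40, 14:50-16:35 (subtract 2h to convert from UTC+2).
Callum in UTC: 09:05-10:00, 12:40-16:30 (add 6h to convert from UTC-6).
Carol in UTC: 09:00-10:40, 12:10-17:00 (subtract 7h to convert from UTC+7).
Oliver in UTC: 09:05-13:30, 15:40-17:00 (add 6h to convert from UTC-6).
Leo in UTC: 09:00-10:35, 12:20-14:25, 14:45-17:00 (add 2h to convert from UTC-2).
Jamal in UTC: 09:00-14:40, 14:50-16:45 (add 6h to convert from UTC-6).
Esperanza: not fully free for 10:10-11:40. Callum: not fully free for 10:10-11:40. Carol: not fully free for 10:10-11:40. Oliver: free for 10:10-11:40. Leo: not fully free for 10:10-11:40. Jamal: free for 10:10-11:40.

Callum, Carol, Esperanza, Leo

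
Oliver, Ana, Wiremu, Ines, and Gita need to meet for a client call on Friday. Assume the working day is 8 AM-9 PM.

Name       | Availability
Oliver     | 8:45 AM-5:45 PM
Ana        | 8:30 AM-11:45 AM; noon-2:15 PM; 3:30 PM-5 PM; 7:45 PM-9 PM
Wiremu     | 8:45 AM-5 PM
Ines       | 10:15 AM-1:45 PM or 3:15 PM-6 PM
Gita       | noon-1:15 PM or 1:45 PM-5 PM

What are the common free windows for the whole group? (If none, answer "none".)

12:00-13:15, 15:30-17:00

Oliver ∩ Ana: 08:45-11:45, 12:00-14:15, 15:30-17:00.
Oliver ∩ Ana ∩ Wiremu: 08:45-11:45, 12:00-14:15, 15:30-17:00.
Oliver ∩ Ana ∩ Wiremu ∩ Ines: 10:15-11:45, 12:00-13:45, 15:30-17:00.
Oliver ∩ Ana ∩ Wiremu ∩ Ines ∩ Gita: 12:00-13:15, 15:30-17:00.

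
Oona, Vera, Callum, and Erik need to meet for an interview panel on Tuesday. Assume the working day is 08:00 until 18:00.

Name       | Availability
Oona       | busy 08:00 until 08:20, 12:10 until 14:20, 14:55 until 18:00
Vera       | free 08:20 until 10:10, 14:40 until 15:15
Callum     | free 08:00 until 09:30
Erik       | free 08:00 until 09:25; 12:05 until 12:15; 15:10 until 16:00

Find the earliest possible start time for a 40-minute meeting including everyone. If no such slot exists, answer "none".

08:20

Oona free: 08:20-12:10, 14:20-14:55 (invert busy blocks within the working day).
Vera free: 08:20-10:10, 14:40-15:15.
Callum free: 08:00-09:30.
Erik free: 08:00-09:25, 12:05-12:15, 15:10-16:00.
Oona ∩ Vera: 08:20-10:10, 14:40-14:55.
Oona ∩ Vera ∩ Callum: 08:20-09:30.
Oona ∩ Vera ∩ Callum ∩ Erik: 08:20-09:25.
The first common window of at least 40 minutes is 08:20-09:25, so the earliest start is 08:20.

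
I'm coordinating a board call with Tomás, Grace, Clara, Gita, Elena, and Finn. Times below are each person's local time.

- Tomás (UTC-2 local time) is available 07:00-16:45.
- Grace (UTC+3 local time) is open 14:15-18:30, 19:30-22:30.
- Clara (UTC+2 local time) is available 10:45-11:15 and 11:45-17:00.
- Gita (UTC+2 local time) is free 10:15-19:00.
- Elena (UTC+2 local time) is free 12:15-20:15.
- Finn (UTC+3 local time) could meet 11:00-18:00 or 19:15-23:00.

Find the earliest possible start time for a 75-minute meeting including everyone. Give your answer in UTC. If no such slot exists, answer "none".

Tomás in UTC: 09:00-18:45 (add 2h to convert from UTC-2).
Grace in UTC: 11:15-15:30, 16:30-19:30 (subtract 3h to convert from UTC+3).
Clara in UTC: 08:45-09:15, 09:45-15:00 (subtract 2h to convert from UTC+2).
Gita in UTC: 08:15-17:00 (subtract 2h to convert from UTC+2).
Elena in UTC: 10:15-18:15 (subtract 2h to convert from UTC+2).
Finn in UTC: 08:00-15:00, 16:15-20:00 (subtract 3h to convert from UTC+3).
Tomás ∩ Grace: 11:15-15:30, 16:30-18:45.
Tomás ∩ Grace ∩ Clara: 11:15-15:00.
Tomás ∩ Grace ∩ Clara ∩ Gita: 11:15-15:00.
Tomás ∩ Grace ∩ Clara ∩ Gita ∩ Elena: 11:15-15:00.
Tomás ∩ Grace ∩ Clara ∩ Gita ∩ Elena ∩ Finn: 11:15-15:00.
The first common window of at least 75 minutes is 11:15-15:00, so the earliest start is 11:15.

11:15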